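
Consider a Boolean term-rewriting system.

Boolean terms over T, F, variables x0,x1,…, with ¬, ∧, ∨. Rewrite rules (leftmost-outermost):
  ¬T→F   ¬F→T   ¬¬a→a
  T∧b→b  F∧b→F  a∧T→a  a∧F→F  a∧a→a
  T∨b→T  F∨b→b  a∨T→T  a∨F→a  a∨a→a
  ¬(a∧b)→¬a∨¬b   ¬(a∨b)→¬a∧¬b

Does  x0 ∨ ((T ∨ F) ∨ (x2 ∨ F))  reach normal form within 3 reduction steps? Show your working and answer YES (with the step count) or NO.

Answer: YES — reaches normal form T in 3 ≤ 3 steps

Working:
  start: x0 ∨ ((T ∨ F) ∨ (x2 ∨ F))
  step 1: x0 ∨ (T ∨ (x2 ∨ F))
  step 2: x0 ∨ T
  step 3: T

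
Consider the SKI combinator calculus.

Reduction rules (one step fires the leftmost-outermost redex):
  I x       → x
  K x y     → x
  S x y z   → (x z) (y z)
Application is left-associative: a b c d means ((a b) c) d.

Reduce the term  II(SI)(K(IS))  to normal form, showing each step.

  start: II(SI)(K(IS))
  [1] I(SI)(K(IS))
  [2] SI(K(IS))
  [3] SI(KS)

Answer: normal form = SI(KS)  (in 3 steps)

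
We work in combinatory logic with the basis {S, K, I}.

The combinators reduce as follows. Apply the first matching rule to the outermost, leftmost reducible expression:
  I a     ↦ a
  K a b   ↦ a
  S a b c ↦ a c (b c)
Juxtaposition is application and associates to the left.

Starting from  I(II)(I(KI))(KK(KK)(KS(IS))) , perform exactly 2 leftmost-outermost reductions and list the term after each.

Answer: after 2 steps: I(I(KI))(KK(KK)(KS(IS)))

Derivation:
  start: I(II)(I(KI))(KK(KK)(KS(IS)))
  [1] II(I(KI))(KK(KK)(KS(IS)))
  [2] I(I(KI))(KK(KK)(KS(IS)))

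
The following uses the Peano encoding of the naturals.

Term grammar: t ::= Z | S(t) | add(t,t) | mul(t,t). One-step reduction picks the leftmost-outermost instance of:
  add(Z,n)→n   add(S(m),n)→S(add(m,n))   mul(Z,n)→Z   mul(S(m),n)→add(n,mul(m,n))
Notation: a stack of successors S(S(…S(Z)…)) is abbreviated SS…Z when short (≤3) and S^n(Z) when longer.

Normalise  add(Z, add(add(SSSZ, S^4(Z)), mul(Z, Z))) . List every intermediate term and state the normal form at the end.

  start: add(Z, add(add(SSSZ, S^4(Z)), mul(Z, Z)))
  →1  add(add(SSSZ, S^4(Z)), mul(Z, Z))
  →2  add(S(add(SSZ, S^4(Z))), mul(Z, Z))
  →3  S(add(add(SSZ, S^4(Z)), mul(Z, Z)))
  →4  S(add(S(add(SZ, S^4(Z))), mul(Z, Z)))
  →5  S(S(add(add(SZ, S^4(Z)), mul(Z, Z))))
  →6  S(S(add(S(add(Z, S^4(Z))), mul(Z, Z))))
  →7  S(S(S(add(add(Z, S^4(Z)), mul(Z, Z)))))
  →8  S(S(S(add(S^4(Z), mul(Z, Z)))))
  →9  S(S(S(S(add(SSSZ, mul(Z, Z))))))
  →10  S(S(S(S(S(add(SSZ, mul(Z, Z)))))))
  →11  S(S(S(S(S(S(add(SZ, mul(Z, Z))))))))
  →12  S(S(S(S(S(S(S(add(Z, mul(Z, Z)))))))))
  →13  S(S(S(S(S(S(S(mul(Z, Z))))))))
  →14  S^7(Z)

Answer: normal form = S^7(Z)  (in 14 steps)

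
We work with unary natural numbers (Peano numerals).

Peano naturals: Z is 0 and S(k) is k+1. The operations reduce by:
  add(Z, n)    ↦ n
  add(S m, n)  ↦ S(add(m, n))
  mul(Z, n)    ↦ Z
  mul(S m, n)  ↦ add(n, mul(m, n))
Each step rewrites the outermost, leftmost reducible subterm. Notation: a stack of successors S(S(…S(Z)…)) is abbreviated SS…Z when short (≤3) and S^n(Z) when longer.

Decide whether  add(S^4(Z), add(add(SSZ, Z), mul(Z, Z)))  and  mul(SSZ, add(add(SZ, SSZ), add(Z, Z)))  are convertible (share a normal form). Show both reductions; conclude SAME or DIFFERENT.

Answer: SAME — A ⇓ S^6(Z), B ⇓ S^6(Z)

Reduction:
Term A:
  start: add(S^4(Z), add(add(SSZ, Z), mul(Z, Z)))
  →1  S(add(SSSZ, add(add(SSZ, Z), mul(Z, Z))))
  →2  S(S(add(SSZ, add(add(SSZ, Z), mul(Z, Z)))))
  →3  S(S(S(add(SZ, add(add(SSZ, Z), mul(Z, Z))))))
  →4  S(S(S(S(add(Z, add(add(SSZ, Z), mul(Z, Z)))))))
  →5  S(S(S(S(add(add(SSZ, Z), mul(Z, Z))))))
  →6  S(S(S(S(add(S(add(SZ, Z)), mul(Z, Z))))))
  →7  S(S(S(S(S(add(add(SZ, Z), mul(Z, Z)))))))
  →8  S(S(S(S(S(add(S(add(Z, Z)), mul(Z, Z)))))))
  →9  S(S(S(S(S(S(add(add(Z, Z), mul(Z, Z))))))))
  →10  S(S(S(S(S(S(add(Z, mul(Z, Z))))))))
  →11  S(S(S(S(S(S(mul(Z, Z)))))))
  →12  S^6(Z)

Term B:
  start: mul(SSZ, add(add(SZ, SSZ), add(Z, Z)))
  →1  add(add(add(SZ, SSZ), add(Z, Z)), mul(SZ, add(add(SZ, SSZ), add(Z, Z))))
  →2  add(add(S(add(Z, SSZ)), add(Z, Z)), mul(SZ, add(add(SZ, SSZ), add(Z, Z))))
  →3  add(S(add(add(Z, SSZ), add(Z, Z))), mul(SZ, add(add(SZ, SSZ), add(Z, Z))))
  →4  S(add(add(add(Z, SSZ), add(Z, Z)), mul(SZ, add(add(SZ, SSZ), add(Z, Z)))))
  →5  S(add(add(SSZ, add(Z, Z)), mul(SZ, add(add(SZ, SSZ), add(Z, Z)))))
  →6  S(add(S(add(SZ, add(Z, Z))), mul(SZ, add(add(SZ, SSZ), add(Z, Z)))))
  →7  S(S(add(add(SZ, add(Z, Z)), mul(SZ, add(add(SZ, SSZ), add(Z, Z))))))
  →8  S(S(add(S(add(Z, add(Z, Z))), mul(SZ, add(add(SZ, SSZ), add(Z, Z))))))
  →9  S(S(S(add(add(Z, add(Z, Z)), mul(SZ, add(add(SZ, SSZ), add(Z, Z)))))))
  →10  S(S(S(add(add(Z, Z), mul(SZ, add(add(SZ, SSZ), add(Z, Z)))))))
  →11  S(S(S(add(Z, mul(SZ, add(add(SZ, SSZ), add(Z, Z)))))))
  →12  S(S(S(mul(SZ, add(add(SZ, SSZ), add(Z, Z))))))
  →13  S(S(S(add(add(add(SZ, SSZ), add(Z, Z)), mul(Z, add(add(SZ, SSZ), add(Z, Z)))))))
  →14  S(S(S(add(add(S(add(Z, SSZ)), add(Z, Z)), mul(Z, add(add(SZ, SSZ), add(Z, Z)))))))
  →15  S(S(S(add(S(add(add(Z, SSZ), add(Z, Z))), mul(Z, add(add(SZ, SSZ), add(Z, Z)))))))
  →16  S(S(S(S(add(add(add(Z, SSZ), add(Z, Z)), mul(Z, add(add(SZ, SSZ), add(Z, Z))))))))
  →17  S(S(S(S(add(add(SSZ, add(Z, Z)), mul(Z, add(add(SZ, SSZ), add(Z, Z))))))))
  →18  S(S(S(S(add(S(add(SZ, add(Z, Z))), mul(Z, add(add(SZ, SSZ), add(Z, Z))))))))
  →19  S(S(S(S(S(add(add(SZ, add(Z, Z)), mul(Z, add(add(SZ, SSZ), add(Z, Z)))))))))
  →20  S(S(S(S(S(add(S(add(Z, add(Z, Z))), mul(Z, add(add(SZ, SSZ), add(Z, Z)))))))))
  →21  S(S(S(S(S(S(add(add(Z, add(Z, Z)), mul(Z, add(add(SZ, SSZ), add(Z, Z))))))))))
  →22  S(S(S(S(S(S(add(add(Z, Z), mul(Z, add(add(SZ, SSZ), add(Z, Z))))))))))
  →23  S(S(S(S(S(S(add(Z, mul(Z, add(add(SZ, SSZ), add(Z, Z))))))))))
  →24  S(S(S(S(S(S(mul(Z, add(add(SZ, SSZ), add(Z, Z)))))))))
  →25  S^6(Z)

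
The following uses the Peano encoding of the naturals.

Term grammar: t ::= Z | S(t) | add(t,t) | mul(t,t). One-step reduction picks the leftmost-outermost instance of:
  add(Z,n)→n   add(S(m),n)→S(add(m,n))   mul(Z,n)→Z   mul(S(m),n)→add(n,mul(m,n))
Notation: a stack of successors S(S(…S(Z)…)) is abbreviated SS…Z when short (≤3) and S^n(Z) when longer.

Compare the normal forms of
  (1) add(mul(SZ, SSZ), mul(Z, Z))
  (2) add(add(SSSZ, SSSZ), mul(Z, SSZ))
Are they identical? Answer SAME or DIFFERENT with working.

Term A:
  start: add(mul(SZ, SSZ), mul(Z, Z))
  [1] add(add(SSZ, mul(Z, SSZ)), mul(Z, Z))
  [2] add(S(add(SZ, mul(Z, SSZ))), mul(Z, Z))
  [3] S(add(add(SZ, mul(Z, SSZ)), mul(Z, Z)))
  [4] S(add(S(add(Z, mul(Z, SSZ))), mul(Z, Z)))
  [5] S(S(add(add(Z, mul(Z, SSZ)), mul(Z, Z))))
  [6] S(S(add(mul(Z, SSZ), mul(Z, Z))))
  [7] S(S(add(Z, mul(Z, Z))))
  [8] S(S(mul(Z, Z)))
  [9] SSZ

Term B:
  start: add(add(SSSZ, SSSZ), mul(Z, SSZ))
  [1] add(S(add(SSZ, SSSZ)), mul(Z, SSZ))
  [2] S(add(add(SSZ, SSSZ), mul(Z, SSZ)))
  [3] S(add(S(add(SZ, SSSZ)), mul(Z, SSZ)))
  [4] S(S(add(add(SZ, SSSZ), mul(Z, SSZ))))
  [5] S(S(add(S(add(Z, SSSZ)), mul(Z, SSZ))))
  [6] S(S(S(add(add(Z, SSSZ), mul(Z, SSZ)))))
  [7] S(S(S(add(SSSZ, mul(Z, SSZ)))))
  [8] S(S(S(S(add(SSZ, mul(Z, SSZ))))))
  [9] S(S(S(S(S(add(SZ, mul(Z, SSZ)))))))
  [10] S(S(S(S(S(S(add(Z, mul(Z, SSZ))))))))
  [11] S(S(S(S(S(S(mul(Z, SSZ)))))))
  [12] S^6(Z)

Answer: DIFFERENT — A ⇓ SSZ, B ⇓ S^6(Z)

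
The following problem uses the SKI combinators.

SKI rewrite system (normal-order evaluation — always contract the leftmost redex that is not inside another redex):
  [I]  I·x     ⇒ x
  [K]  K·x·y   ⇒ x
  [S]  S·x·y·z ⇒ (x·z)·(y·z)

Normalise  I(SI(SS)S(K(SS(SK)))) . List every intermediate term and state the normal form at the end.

  start: I(SI(SS)S(K(SS(SK))))
  step 1: SI(SS)S(K(SS(SK)))
  step 2: IS(SSS)(K(SS(SK)))
  step 3: S(SSS)(K(SS(SK)))

Answer: normal form = S(SSS)(K(SS(SK)))  (in 3 steps)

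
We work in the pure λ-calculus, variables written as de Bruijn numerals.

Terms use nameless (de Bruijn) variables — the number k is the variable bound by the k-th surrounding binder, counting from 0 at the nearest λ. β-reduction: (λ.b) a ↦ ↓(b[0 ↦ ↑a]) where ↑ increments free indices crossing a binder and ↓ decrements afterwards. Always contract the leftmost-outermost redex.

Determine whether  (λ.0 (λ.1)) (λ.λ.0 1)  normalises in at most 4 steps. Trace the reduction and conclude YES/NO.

Answer: YES — reaches normal form λ.0 (λ.λ.λ.0 1) in 2 ≤ 4 steps

Working:
  start: (λ.0 (λ.1)) (λ.λ.0 1)
  [1] (λ.λ.0 1) (λ.λ.λ.0 1)
  [2] λ.0 (λ.λ.λ.0 1)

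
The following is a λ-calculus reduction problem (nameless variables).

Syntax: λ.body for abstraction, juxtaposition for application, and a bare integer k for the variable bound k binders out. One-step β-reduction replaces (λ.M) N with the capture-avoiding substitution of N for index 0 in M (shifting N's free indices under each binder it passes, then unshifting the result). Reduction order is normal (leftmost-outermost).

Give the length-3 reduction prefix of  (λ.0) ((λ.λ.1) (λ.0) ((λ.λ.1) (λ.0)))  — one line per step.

Answer: after 3 steps: λ.0

Working:
  start: (λ.0) ((λ.λ.1) (λ.0) ((λ.λ.1) (λ.0)))
  [1] (λ.λ.1) (λ.0) ((λ.λ.1) (λ.0))
  [2] (λ.λ.0) ((λ.λ.1) (λ.0))
  [3] λ.0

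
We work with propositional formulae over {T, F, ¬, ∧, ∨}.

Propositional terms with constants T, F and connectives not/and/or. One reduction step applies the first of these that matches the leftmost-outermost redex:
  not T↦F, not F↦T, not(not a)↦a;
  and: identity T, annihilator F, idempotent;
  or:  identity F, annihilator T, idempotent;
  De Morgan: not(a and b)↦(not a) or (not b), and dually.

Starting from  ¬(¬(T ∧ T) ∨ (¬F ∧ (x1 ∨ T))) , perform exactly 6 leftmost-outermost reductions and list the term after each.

Answer: after 6 steps: F ∨ ¬(x1 ∨ T)

Derivation:
  start: ¬(¬(T ∧ T) ∨ (¬F ∧ (x1 ∨ T)))
  →1  ¬¬(T ∧ T) ∧ ¬(¬F ∧ (x1 ∨ T))
  →2  (T ∧ T) ∧ ¬(¬F ∧ (x1 ∨ T))
  →3  T ∧ ¬(¬F ∧ (x1 ∨ T))
  →4  ¬(¬F ∧ (x1 ∨ T))
  →5  ¬¬F ∨ ¬(x1 ∨ T)
  →6  F ∨ ¬(x1 ∨ T)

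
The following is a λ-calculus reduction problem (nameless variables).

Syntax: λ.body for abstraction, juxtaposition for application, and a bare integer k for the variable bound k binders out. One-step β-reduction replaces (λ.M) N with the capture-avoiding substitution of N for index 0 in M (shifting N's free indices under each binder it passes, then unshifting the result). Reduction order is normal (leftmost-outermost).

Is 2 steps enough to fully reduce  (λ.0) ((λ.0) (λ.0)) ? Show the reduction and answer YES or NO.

  start: (λ.0) ((λ.0) (λ.0))
  →1  (λ.0) (λ.0)
  →2  λ.0

Answer: YES — reaches normal form λ.0 in 2 ≤ 2 steps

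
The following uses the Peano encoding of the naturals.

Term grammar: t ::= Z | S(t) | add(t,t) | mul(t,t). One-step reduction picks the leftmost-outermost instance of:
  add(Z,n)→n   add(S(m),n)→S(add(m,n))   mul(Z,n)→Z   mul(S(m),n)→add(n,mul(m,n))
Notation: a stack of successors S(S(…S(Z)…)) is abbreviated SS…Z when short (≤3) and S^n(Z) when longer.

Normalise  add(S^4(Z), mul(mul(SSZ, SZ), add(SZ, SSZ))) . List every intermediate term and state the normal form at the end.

Answer: normal form = S^10(Z)  (in 27 steps)

Reduction:
  start: add(S^4(Z), mul(mul(SSZ, SZ), add(SZ, SSZ)))
  [1] S(add(SSSZ, mul(mul(SSZ, SZ), add(SZ, SSZ))))
  [2] S(S(add(SSZ, mul(mul(SSZ, SZ), add(SZ, SSZ)))))
  [3] S(S(S(add(SZ, mul(mul(SSZ, SZ), add(SZ, SSZ))))))
  [4] S(S(S(S(add(Z, mul(mul(SSZ, SZ), add(SZ, SSZ)))))))
  [5] S(S(S(S(mul(mul(SSZ, SZ), add(SZ, SSZ))))))
  [6] S(S(S(S(mul(add(SZ, mul(SZ, SZ)), add(SZ, SSZ))))))
  [7] S(S(S(S(mul(S(add(Z, mul(SZ, SZ))), add(SZ, SSZ))))))
  [8] S(S(S(S(add(add(SZ, SSZ), mul(add(Z, mul(SZ, SZ)), add(SZ, SSZ)))))))
  [9] S(S(S(S(add(S(add(Z, SSZ)), mul(add(Z, mul(SZ, SZ)), add(SZ, SSZ)))))))
  [10] S(S(S(S(S(add(add(Z, SSZ), mul(add(Z, mul(SZ, SZ)), add(SZ, SSZ))))))))
  [11] S(S(S(S(S(add(SSZ, mul(add(Z, mul(SZ, SZ)), add(SZ, SSZ))))))))
  [12] S(S(S(S(S(S(add(SZ, mul(add(Z, mul(SZ, SZ)), add(SZ, SSZ)))))))))
  [13] S(S(S(S(S(S(S(add(Z, mul(add(Z, mul(SZ, SZ)), add(SZ, SSZ))))))))))
  [14] S(S(S(S(S(S(S(mul(add(Z, mul(SZ, SZ)), add(SZ, SSZ)))))))))
  [15] S(S(S(S(S(S(S(mul(mul(SZ, SZ), add(SZ, SSZ)))))))))
  [16] S(S(S(S(S(S(S(mul(add(SZ, mul(Z, SZ)), add(SZ, SSZ)))))))))
  [17] S(S(S(S(S(S(S(mul(S(add(Z, mul(Z, SZ))), add(SZ, SSZ)))))))))
  [18] S(S(S(S(S(S(S(add(add(SZ, SSZ), mul(add(Z, mul(Z, SZ)), add(SZ, SSZ))))))))))
  [19] S(S(S(S(S(S(S(add(S(add(Z, SSZ)), mul(add(Z, mul(Z, SZ)), add(SZ, SSZ))))))))))
  [20] S(S(S(S(S(S(S(S(add(add(Z, SSZ), mul(add(Z, mul(Z, SZ)), add(SZ, SSZ)))))))))))
  [21] S(S(S(S(S(S(S(S(add(SSZ, mul(add(Z, mul(Z, SZ)), add(SZ, SSZ)))))))))))
  [22] S(S(S(S(S(S(S(S(S(add(SZ, mul(add(Z, mul(Z, SZ)), add(SZ, SSZ))))))))))))
  [23] S(S(S(S(S(S(S(S(S(S(add(Z, mul(add(Z, mul(Z, SZ)), add(SZ, SSZ)))))))))))))
  [24] S(S(S(S(S(S(S(S(S(S(mul(add(Z, mul(Z, SZ)), add(SZ, SSZ))))))))))))
  [25] S(S(S(S(S(S(S(S(S(S(mul(mul(Z, SZ), add(SZ, SSZ))))))))))))
  [26] S(S(S(S(S(S(S(S(S(S(mul(Z, add(SZ, SSZ))))))))))))
  [27] S^10(Z)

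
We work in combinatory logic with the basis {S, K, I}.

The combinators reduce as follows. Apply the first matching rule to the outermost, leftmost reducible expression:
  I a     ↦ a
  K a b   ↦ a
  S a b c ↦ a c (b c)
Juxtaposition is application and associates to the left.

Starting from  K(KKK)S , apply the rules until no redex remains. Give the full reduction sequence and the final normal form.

  start: K(KKK)S
  step 1: KKK
  step 2: K

Answer: normal form = K  (in 2 steps)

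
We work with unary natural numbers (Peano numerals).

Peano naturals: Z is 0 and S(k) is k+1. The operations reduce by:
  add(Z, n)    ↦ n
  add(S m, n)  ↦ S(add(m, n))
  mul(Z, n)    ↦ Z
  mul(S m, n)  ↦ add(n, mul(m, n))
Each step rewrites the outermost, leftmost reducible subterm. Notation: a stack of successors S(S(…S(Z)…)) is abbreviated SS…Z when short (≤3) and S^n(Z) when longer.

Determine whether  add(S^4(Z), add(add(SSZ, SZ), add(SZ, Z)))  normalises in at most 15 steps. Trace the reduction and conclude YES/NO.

Answer: YES — reaches normal form S^8(Z) in 14 ≤ 15 steps

Reduction:
  start: add(S^4(Z), add(add(SSZ, SZ), add(SZ, Z)))
  →1  S(add(SSSZ, add(add(SSZ, SZ), add(SZ, Z))))
  →2  S(S(add(SSZ, add(add(SSZ, SZ), add(SZ, Z)))))
  →3  S(S(S(add(SZ, add(add(SSZ, SZ), add(SZ, Z))))))
  →4  S(S(S(S(add(Z, add(add(SSZ, SZ), add(SZ, Z)))))))
  →5  S(S(S(S(add(add(SSZ, SZ), add(SZ, Z))))))
  →6  S(S(S(S(add(S(add(SZ, SZ)), add(SZ, Z))))))
  →7  S(S(S(S(S(add(add(SZ, SZ), add(SZ, Z)))))))
  →8  S(S(S(S(S(add(S(add(Z, SZ)), add(SZ, Z)))))))
  →9  S(S(S(S(S(S(add(add(Z, SZ), add(SZ, Z))))))))
  →10  S(S(S(S(S(S(add(SZ, add(SZ, Z))))))))
  →11  S(S(S(S(S(S(S(add(Z, add(SZ, Z)))))))))
  →12  S(S(S(S(S(S(S(add(SZ, Z))))))))
  →13  S(S(S(S(S(S(S(S(add(Z, Z)))))))))
  →14  S^8(Z)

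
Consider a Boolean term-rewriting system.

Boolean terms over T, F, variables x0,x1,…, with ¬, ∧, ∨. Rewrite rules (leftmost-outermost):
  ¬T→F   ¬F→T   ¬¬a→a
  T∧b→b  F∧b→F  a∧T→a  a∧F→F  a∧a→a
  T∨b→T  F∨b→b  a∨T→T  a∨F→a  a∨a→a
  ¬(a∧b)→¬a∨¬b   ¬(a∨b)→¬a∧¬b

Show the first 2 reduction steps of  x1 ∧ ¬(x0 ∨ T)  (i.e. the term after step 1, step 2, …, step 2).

  start: x1 ∧ ¬(x0 ∨ T)
  →1  x1 ∧ (¬x0 ∧ ¬T)
  →2  x1 ∧ (¬x0 ∧ F)

Answer: after 2 steps: x1 ∧ (¬x0 ∧ F)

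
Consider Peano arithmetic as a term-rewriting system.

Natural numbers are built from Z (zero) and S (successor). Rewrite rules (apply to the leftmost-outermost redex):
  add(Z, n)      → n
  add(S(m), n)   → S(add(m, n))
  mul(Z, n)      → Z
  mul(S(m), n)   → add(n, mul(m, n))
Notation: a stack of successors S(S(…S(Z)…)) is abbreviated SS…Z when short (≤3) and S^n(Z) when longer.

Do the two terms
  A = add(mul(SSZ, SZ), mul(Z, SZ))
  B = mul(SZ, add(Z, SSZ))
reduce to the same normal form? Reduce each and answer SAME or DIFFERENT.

Term A:
  start: add(mul(SSZ, SZ), mul(Z, SZ))
  [1] add(add(SZ, mul(SZ, SZ)), mul(Z, SZ))
  [2] add(S(add(Z, mul(SZ, SZ))), mul(Z, SZ))
  [3] S(add(add(Z, mul(SZ, SZ)), mul(Z, SZ)))
  [4] S(add(mul(SZ, SZ), mul(Z, SZ)))
  [5] S(add(add(SZ, mul(Z, SZ)), mul(Z, SZ)))
  [6] S(add(S(add(Z, mul(Z, SZ))), mul(Z, SZ)))
  [7] S(S(add(add(Z, mul(Z, SZ)), mul(Z, SZ))))
  [8] S(S(add(mul(Z, SZ), mul(Z, SZ))))
  [9] S(S(add(Z, mul(Z, SZ))))
  [10] S(S(mul(Z, SZ)))
  [11] SSZ

Term B:
  start: mul(SZ, add(Z, SSZ))
  [1] add(add(Z, SSZ), mul(Z, add(Z, SSZ)))
  [2] add(SSZ, mul(Z, add(Z, SSZ)))
  [3] S(add(SZ, mul(Z, add(Z, SSZ))))
  [4] S(S(add(Z, mul(Z, add(Z, SSZ)))))
  [5] S(S(mul(Z, add(Z, SSZ))))
  [6] SSZ

Answer: SAME — A ⇓ SSZ, B ⇓ SSZ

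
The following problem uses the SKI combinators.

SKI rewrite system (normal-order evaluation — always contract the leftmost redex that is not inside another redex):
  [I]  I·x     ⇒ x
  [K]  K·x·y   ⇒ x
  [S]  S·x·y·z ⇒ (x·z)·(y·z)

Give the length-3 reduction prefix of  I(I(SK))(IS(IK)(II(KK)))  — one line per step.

  start: I(I(SK))(IS(IK)(II(KK)))
  step 1: I(SK)(IS(IK)(II(KK)))
  step 2: SK(IS(IK)(II(KK)))
  step 3: SK(S(IK)(II(KK)))

Answer: after 3 steps: SK(S(IK)(II(KK)))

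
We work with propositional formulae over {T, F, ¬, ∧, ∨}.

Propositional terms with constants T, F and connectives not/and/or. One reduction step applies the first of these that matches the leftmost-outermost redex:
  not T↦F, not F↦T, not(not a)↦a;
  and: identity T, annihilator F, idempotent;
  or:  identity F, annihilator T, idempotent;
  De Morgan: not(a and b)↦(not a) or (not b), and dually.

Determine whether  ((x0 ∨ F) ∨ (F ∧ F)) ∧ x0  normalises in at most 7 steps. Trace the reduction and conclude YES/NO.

  start: ((x0 ∨ F) ∨ (F ∧ F)) ∧ x0
  →1  (x0 ∨ (F ∧ F)) ∧ x0
  →2  (x0 ∨ F) ∧ x0
  →3  x0 ∧ x0
  →4  x0

Answer: YES — reaches normal form x0 in 4 ≤ 7 steps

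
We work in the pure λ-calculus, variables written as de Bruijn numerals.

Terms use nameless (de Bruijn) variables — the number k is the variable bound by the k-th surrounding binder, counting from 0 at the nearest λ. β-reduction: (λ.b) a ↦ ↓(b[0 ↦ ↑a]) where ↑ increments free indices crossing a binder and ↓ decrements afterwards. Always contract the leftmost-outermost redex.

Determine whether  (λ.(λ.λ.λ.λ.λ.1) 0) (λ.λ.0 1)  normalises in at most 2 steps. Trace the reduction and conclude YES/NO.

Answer: YES — reaches normal form λ.λ.λ.λ.1 in 2 ≤ 2 steps

Derivation:
  start: (λ.(λ.λ.λ.λ.λ.1) 0) (λ.λ.0 1)
  step 1: (λ.λ.λ.λ.λ.1) (λ.λ.0 1)
  step 2: λ.λ.λ.λ.1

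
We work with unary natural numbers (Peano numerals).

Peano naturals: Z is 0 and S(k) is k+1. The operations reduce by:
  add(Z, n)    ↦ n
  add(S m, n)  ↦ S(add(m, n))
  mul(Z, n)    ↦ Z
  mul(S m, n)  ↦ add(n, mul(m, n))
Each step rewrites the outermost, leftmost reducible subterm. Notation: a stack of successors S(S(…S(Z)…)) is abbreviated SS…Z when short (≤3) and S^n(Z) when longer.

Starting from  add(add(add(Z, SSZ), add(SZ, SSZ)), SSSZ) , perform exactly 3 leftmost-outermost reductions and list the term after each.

  start: add(add(add(Z, SSZ), add(SZ, SSZ)), SSSZ)
  →1  add(add(SSZ, add(SZ, SSZ)), SSSZ)
  →2  add(S(add(SZ, add(SZ, SSZ))), SSSZ)
  →3  S(add(add(SZ, add(SZ, SSZ)), SSSZ))

Answer: after 3 steps: S(add(add(SZ, add(SZ, SSZ)), SSSZ))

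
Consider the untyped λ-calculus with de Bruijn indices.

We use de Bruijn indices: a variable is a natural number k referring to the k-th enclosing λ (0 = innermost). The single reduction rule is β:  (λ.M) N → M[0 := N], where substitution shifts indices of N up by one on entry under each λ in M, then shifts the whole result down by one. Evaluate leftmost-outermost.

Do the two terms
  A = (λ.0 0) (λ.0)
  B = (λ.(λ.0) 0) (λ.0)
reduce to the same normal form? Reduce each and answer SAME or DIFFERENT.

Term A:
  start: (λ.0 0) (λ.0)
  →1  (λ.0) (λ.0)
  →2  λ.0

Term B:
  start: (λ.(λ.0) 0) (λ.0)
  →1  (λ.0) (λ.0)
  →2  λ.0

Answer: SAME — A ⇓ λ.0, B ⇓ λ.0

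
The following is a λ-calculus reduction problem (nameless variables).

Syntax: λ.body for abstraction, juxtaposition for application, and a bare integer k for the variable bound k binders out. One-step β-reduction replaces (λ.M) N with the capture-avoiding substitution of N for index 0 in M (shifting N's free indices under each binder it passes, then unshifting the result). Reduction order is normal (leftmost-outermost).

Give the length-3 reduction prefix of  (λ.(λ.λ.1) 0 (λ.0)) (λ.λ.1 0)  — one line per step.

Answer: after 3 steps: λ.λ.1 0

Working:
  start: (λ.(λ.λ.1) 0 (λ.0)) (λ.λ.1 0)
  step 1: (λ.λ.1) (λ.λ.1 0) (λ.0)
  step 2: (λ.λ.λ.1 0) (λ.0)
  step 3: λ.λ.1 0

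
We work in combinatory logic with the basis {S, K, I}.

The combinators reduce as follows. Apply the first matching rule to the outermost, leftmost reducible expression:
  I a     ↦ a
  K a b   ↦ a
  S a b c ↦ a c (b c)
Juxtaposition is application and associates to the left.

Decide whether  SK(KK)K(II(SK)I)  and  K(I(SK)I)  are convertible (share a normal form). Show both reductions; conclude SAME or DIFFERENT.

Answer: SAME — A ⇓ K(SKI), B ⇓ K(SKI)

Reduction:
Term A:
  start: SK(KK)K(II(SK)I)
  step 1: KK(KKK)(II(SK)I)
  step 2: K(II(SK)I)
  step 3: K(I(SK)I)
  step 4: K(SKI)

Term B:
  start: K(I(SK)I)
  step 1: K(SKI)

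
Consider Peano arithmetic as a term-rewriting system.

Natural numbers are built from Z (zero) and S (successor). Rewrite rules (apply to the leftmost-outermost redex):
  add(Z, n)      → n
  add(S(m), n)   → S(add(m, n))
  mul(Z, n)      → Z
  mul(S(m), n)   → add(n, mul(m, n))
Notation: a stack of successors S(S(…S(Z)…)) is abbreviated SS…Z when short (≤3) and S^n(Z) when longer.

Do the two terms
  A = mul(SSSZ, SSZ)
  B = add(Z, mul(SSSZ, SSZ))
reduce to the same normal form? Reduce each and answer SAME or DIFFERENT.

Term A:
  start: mul(SSSZ, SSZ)
  →1  add(SSZ, mul(SSZ, SSZ))
  →2  S(add(SZ, mul(SSZ, SSZ)))
  →3  S(S(add(Z, mul(SSZ, SSZ))))
  →4  S(S(mul(SSZ, SSZ)))
  →5  S(S(add(SSZ, mul(SZ, SSZ))))
  →6  S(S(S(add(SZ, mul(SZ, SSZ)))))
  →7  S(S(S(S(add(Z, mul(SZ, SSZ))))))
  →8  S(S(S(S(mul(SZ, SSZ)))))
  →9  S(S(S(S(add(SSZ, mul(Z, SSZ))))))
  →10  S(S(S(S(S(add(SZ, mul(Z, SSZ)))))))
  →11  S(S(S(S(S(S(add(Z, mul(Z, SSZ))))))))
  →12  S(S(S(S(S(S(mul(Z, SSZ)))))))
  →13  S^6(Z)

Term B:
  start: add(Z, mul(SSSZ, SSZ))
  →1  mul(SSSZ, SSZ)
  →2  add(SSZ, mul(SSZ, SSZ))
  →3  S(add(SZ, mul(SSZ, SSZ)))
  →4  S(S(add(Z, mul(SSZ, SSZ))))
  →5  S(S(mul(SSZ, SSZ)))
  →6  S(S(add(SSZ, mul(SZ, SSZ))))
  →7  S(S(S(add(SZ, mul(SZ, SSZ)))))
  →8  S(S(S(S(add(Z, mul(SZ, SSZ))))))
  →9  S(S(S(S(mul(SZ, SSZ)))))
  →10  S(S(S(S(add(SSZ, mul(Z, SSZ))))))
  →11  S(S(S(S(S(add(SZ, mul(Z, SSZ)))))))
  →12  S(S(S(S(S(S(add(Z, mul(Z, SSZ))))))))
  →13  S(S(S(S(S(S(mul(Z, SSZ)))))))
  →14  S^6(Z)

Answer: SAME — A ⇓ S^6(Z), B ⇓ S^6(Z)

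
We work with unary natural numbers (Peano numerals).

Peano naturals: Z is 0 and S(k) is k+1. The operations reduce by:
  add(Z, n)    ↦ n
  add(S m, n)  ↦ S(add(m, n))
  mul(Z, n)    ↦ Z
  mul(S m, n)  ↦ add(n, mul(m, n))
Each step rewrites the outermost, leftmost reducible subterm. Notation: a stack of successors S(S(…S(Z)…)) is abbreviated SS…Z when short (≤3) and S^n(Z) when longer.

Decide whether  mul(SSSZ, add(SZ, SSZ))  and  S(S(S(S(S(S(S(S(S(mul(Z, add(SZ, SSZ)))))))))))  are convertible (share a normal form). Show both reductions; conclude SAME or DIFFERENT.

Answer: SAME — A ⇓ S^9(Z), B ⇓ S^9(Z)

Derivation:
Term A:
  start: mul(SSSZ, add(SZ, SSZ))
  [1] add(add(SZ, SSZ), mul(SSZ, add(SZ, SSZ)))
  [2] add(S(add(Z, SSZ)), mul(SSZ, add(SZ, SSZ)))
  [3] S(add(add(Z, SSZ), mul(SSZ, add(SZ, SSZ))))
  [4] S(add(SSZ, mul(SSZ, add(SZ, SSZ))))
  [5] S(S(add(SZ, mul(SSZ, add(SZ, SSZ)))))
  [6] S(S(S(add(Z, mul(SSZ, add(SZ, SSZ))))))
  [7] S(S(S(mul(SSZ, add(SZ, SSZ)))))
  [8] S(S(S(add(add(SZ, SSZ), mul(SZ, add(SZ, SSZ))))))
  [9] S(S(S(add(S(add(Z, SSZ)), mul(SZ, add(SZ, SSZ))))))
  [10] S(S(S(S(add(add(Z, SSZ), mul(SZ, add(SZ, SSZ)))))))
  [11] S(S(S(S(add(SSZ, mul(SZ, add(SZ, SSZ)))))))
  [12] S(S(S(S(S(add(SZ, mul(SZ, add(SZ, SSZ))))))))
  [13] S(S(S(S(S(S(add(Z, mul(SZ, add(SZ, SSZ)))))))))
  [14] S(S(S(S(S(S(mul(SZ, add(SZ, SSZ))))))))
  [15] S(S(S(S(S(S(add(add(SZ, SSZ), mul(Z, add(SZ, SSZ)))))))))
  [16] S(S(S(S(S(S(add(S(add(Z, SSZ)), mul(Z, add(SZ, SSZ)))))))))
  [17] S(S(S(S(S(S(S(add(add(Z, SSZ), mul(Z, add(SZ, SSZ))))))))))
  [18] S(S(S(S(S(S(S(add(SSZ, mul(Z, add(SZ, SSZ))))))))))
  [19] S(S(S(S(S(S(S(S(add(SZ, mul(Z, add(SZ, SSZ)))))))))))
  [20] S(S(S(S(S(S(S(S(S(add(Z, mul(Z, add(SZ, SSZ))))))))))))
  [21] S(S(S(S(S(S(S(S(S(mul(Z, add(SZ, SSZ)))))))))))
  [22] S^9(Z)

Term B:
  start: S(S(S(S(S(S(S(S(S(mul(Z, add(SZ, SSZ)))))))))))
  [1] S^9(Z)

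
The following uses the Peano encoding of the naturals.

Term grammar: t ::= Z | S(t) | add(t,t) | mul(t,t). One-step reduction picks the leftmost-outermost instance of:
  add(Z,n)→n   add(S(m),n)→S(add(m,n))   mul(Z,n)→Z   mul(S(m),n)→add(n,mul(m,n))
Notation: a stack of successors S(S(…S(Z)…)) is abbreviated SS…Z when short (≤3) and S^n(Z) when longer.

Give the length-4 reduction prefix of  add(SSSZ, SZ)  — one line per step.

  start: add(SSSZ, SZ)
  →1  S(add(SSZ, SZ))
  →2  S(S(add(SZ, SZ)))
  →3  S(S(S(add(Z, SZ))))
  →4  S^4(Z)

Answer: after 4 steps: S^4(Z)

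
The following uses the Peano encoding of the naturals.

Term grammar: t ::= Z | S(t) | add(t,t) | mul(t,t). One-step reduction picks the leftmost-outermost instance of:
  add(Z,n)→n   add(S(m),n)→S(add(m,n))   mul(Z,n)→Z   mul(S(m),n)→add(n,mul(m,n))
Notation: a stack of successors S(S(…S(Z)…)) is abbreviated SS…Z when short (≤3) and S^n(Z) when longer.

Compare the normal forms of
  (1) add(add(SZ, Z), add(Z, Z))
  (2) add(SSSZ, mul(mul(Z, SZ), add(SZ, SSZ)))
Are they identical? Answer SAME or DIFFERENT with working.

Term A:
  start: add(add(SZ, Z), add(Z, Z))
  step 1: add(S(add(Z, Z)), add(Z, Z))
  step 2: S(add(add(Z, Z), add(Z, Z)))
  step 3: S(add(Z, add(Z, Z)))
  step 4: S(add(Z, Z))
  step 5: SZ

Term B:
  start: add(SSSZ, mul(mul(Z, SZ), add(SZ, SSZ)))
  step 1: S(add(SSZ, mul(mul(Z, SZ), add(SZ, SSZ))))
  step 2: S(S(add(SZ, mul(mul(Z, SZ), add(SZ, SSZ)))))
  step 3: S(S(S(add(Z, mul(mul(Z, SZ), add(SZ, SSZ))))))
  step 4: S(S(S(mul(mul(Z, SZ), add(SZ, SSZ)))))
  step 5: S(S(S(mul(Z, add(SZ, SSZ)))))
  step 6: SSSZ

Answer: DIFFERENT — A ⇓ SZ, B ⇓ SSSZ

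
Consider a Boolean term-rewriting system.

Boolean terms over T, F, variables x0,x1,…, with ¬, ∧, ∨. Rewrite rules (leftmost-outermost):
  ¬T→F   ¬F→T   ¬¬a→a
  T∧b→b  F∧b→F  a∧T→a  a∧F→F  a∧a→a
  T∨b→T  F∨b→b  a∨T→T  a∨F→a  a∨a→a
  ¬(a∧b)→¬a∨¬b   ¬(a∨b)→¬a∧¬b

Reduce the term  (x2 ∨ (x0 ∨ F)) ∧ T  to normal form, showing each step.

  start: (x2 ∨ (x0 ∨ F)) ∧ T
  [1] x2 ∨ (x0 ∨ F)
  [2] x2 ∨ x0

Answer: normal form = x2 ∨ x0  (in 2 steps)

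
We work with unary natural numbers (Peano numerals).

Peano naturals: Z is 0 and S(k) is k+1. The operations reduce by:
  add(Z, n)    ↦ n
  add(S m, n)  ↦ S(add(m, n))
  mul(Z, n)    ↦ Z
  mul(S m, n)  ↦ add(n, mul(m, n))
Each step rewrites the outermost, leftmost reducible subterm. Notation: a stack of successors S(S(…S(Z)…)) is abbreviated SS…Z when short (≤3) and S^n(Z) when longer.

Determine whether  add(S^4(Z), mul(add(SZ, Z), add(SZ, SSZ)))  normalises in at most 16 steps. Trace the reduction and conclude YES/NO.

  start: add(S^4(Z), mul(add(SZ, Z), add(SZ, SSZ)))
  [1] S(add(SSSZ, mul(add(SZ, Z), add(SZ, SSZ))))
  [2] S(S(add(SSZ, mul(add(SZ, Z), add(SZ, SSZ)))))
  [3] S(S(S(add(SZ, mul(add(SZ, Z), add(SZ, SSZ))))))
  [4] S(S(S(S(add(Z, mul(add(SZ, Z), add(SZ, SSZ)))))))
  [5] S(S(S(S(mul(add(SZ, Z), add(SZ, SSZ))))))
  [6] S(S(S(S(mul(S(add(Z, Z)), add(SZ, SSZ))))))
  [7] S(S(S(S(add(add(SZ, SSZ), mul(add(Z, Z), add(SZ, SSZ)))))))
  [8] S(S(S(S(add(S(add(Z, SSZ)), mul(add(Z, Z), add(SZ, SSZ)))))))
  [9] S(S(S(S(S(add(add(Z, SSZ), mul(add(Z, Z), add(SZ, SSZ))))))))
  [10] S(S(S(S(S(add(SSZ, mul(add(Z, Z), add(SZ, SSZ))))))))
  [11] S(S(S(S(S(S(add(SZ, mul(add(Z, Z), add(SZ, SSZ)))))))))
  [12] S(S(S(S(S(S(S(add(Z, mul(add(Z, Z), add(SZ, SSZ))))))))))
  [13] S(S(S(S(S(S(S(mul(add(Z, Z), add(SZ, SSZ)))))))))
  [14] S(S(S(S(S(S(S(mul(Z, add(SZ, SSZ)))))))))
  [15] S^7(Z)

Answer: YES — reaches normal form S^7(Z) in 15 ≤ 16 steps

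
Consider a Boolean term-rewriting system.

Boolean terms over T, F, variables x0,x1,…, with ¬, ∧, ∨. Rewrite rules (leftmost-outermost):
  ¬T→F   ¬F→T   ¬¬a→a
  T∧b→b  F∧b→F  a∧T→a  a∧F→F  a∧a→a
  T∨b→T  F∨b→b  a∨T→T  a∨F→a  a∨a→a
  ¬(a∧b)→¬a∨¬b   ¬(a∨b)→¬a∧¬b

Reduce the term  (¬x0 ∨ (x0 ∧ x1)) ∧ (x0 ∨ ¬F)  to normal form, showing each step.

  start: (¬x0 ∨ (x0 ∧ x1)) ∧ (x0 ∨ ¬F)
  step 1: (¬x0 ∨ (x0 ∧ x1)) ∧ (x0 ∨ T)
  step 2: (¬x0 ∨ (x0 ∧ x1)) ∧ T
  step 3: ¬x0 ∨ (x0 ∧ x1)

Answer: normal form = ¬x0 ∨ (x0 ∧ x1)  (in 3 steps)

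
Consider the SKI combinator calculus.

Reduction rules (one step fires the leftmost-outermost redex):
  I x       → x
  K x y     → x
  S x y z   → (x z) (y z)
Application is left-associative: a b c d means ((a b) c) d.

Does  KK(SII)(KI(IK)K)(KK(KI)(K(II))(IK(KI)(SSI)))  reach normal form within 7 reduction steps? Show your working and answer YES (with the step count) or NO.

Answer: YES — reaches normal form K in 4 ≤ 7 steps

Derivation:
  start: KK(SII)(KI(IK)K)(KK(KI)(K(II))(IK(KI)(SSI)))
  [1] K(KI(IK)K)(KK(KI)(K(II))(IK(KI)(SSI)))
  [2] KI(IK)K
  [3] IK
  [4] K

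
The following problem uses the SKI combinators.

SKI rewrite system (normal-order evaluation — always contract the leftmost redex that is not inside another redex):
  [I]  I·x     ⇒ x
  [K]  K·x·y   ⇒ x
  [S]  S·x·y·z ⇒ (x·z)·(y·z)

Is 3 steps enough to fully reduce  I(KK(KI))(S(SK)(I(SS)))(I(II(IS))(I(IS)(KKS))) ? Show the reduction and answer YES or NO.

Answer: NO — after 3 steps the term is S(SK)(I(SS)), not yet normal

Working:
  start: I(KK(KI))(S(SK)(I(SS)))(I(II(IS))(I(IS)(KKS)))
  →1  KK(KI)(S(SK)(I(SS)))(I(II(IS))(I(IS)(KKS)))
  →2  K(S(SK)(I(SS)))(I(II(IS))(I(IS)(KKS)))
  →3  S(SK)(I(SS))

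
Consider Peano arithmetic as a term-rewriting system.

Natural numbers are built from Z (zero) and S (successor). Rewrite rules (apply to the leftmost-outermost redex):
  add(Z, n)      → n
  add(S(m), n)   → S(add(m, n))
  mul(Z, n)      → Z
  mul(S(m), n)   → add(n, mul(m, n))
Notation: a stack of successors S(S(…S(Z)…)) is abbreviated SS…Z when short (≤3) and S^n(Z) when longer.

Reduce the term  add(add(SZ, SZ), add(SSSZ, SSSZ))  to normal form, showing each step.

Answer: normal form = S^8(Z)  (in 9 steps)

Reduction:
  start: add(add(SZ, SZ), add(SSSZ, SSSZ))
  →1  add(S(add(Z, SZ)), add(SSSZ, SSSZ))
  →2  S(add(add(Z, SZ), add(SSSZ, SSSZ)))
  →3  S(add(SZ, add(SSSZ, SSSZ)))
  →4  S(S(add(Z, add(SSSZ, SSSZ))))
  →5  S(S(add(SSSZ, SSSZ)))
  →6  S(S(S(add(SSZ, SSSZ))))
  →7  S(S(S(S(add(SZ, SSSZ)))))
  →8  S(S(S(S(S(add(Z, SSSZ))))))
  →9  S^8(Z)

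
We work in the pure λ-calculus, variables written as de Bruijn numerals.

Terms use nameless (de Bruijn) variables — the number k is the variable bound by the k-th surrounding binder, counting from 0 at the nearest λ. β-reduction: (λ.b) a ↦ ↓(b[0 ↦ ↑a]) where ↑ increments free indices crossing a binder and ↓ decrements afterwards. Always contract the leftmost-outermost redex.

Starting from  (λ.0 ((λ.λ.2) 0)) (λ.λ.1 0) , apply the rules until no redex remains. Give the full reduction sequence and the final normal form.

  start: (λ.0 ((λ.λ.2) 0)) (λ.λ.1 0)
  [1] (λ.λ.1 0) ((λ.λ.λ.λ.1 0) (λ.λ.1 0))
  [2] λ.(λ.λ.λ.λ.1 0) (λ.λ.1 0) 0
  [3] λ.(λ.λ.λ.1 0) 0
  [4] λ.λ.λ.1 0

Answer: normal form = λ.λ.λ.1 0  (in 4 steps)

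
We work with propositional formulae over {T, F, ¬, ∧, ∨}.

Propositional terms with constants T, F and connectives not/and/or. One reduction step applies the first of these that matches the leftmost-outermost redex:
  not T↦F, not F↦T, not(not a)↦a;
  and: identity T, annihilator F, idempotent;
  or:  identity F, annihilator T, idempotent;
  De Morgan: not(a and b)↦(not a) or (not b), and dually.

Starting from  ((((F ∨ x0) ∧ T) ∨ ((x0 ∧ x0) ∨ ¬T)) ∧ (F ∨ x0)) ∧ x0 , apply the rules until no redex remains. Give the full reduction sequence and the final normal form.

Answer: normal form = x0  (in 9 steps)

Reduction:
  start: ((((F ∨ x0) ∧ T) ∨ ((x0 ∧ x0) ∨ ¬T)) ∧ (F ∨ x0)) ∧ x0
  step 1: (((F ∨ x0) ∨ ((x0 ∧ x0) ∨ ¬T)) ∧ (F ∨ x0)) ∧ x0
  step 2: ((x0 ∨ ((x0 ∧ x0) ∨ ¬T)) ∧ (F ∨ x0)) ∧ x0
  step 3: ((x0 ∨ (x0 ∨ ¬T)) ∧ (F ∨ x0)) ∧ x0
  step 4: ((x0 ∨ (x0 ∨ F)) ∧ (F ∨ x0)) ∧ x0
  step 5: ((x0 ∨ x0) ∧ (F ∨ x0)) ∧ x0
  step 6: (x0 ∧ (F ∨ x0)) ∧ x0
  step 7: (x0 ∧ x0) ∧ x0
  step 8: x0 ∧ x0
  step 9: x0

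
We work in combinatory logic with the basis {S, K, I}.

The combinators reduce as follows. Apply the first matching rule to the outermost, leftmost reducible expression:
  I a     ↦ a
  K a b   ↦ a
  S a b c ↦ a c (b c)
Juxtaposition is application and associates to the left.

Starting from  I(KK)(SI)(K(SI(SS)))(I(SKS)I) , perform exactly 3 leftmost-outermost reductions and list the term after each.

  start: I(KK)(SI)(K(SI(SS)))(I(SKS)I)
  step 1: KK(SI)(K(SI(SS)))(I(SKS)I)
  step 2: K(K(SI(SS)))(I(SKS)I)
  step 3: K(SI(SS))

Answer: after 3 steps: K(SI(SS))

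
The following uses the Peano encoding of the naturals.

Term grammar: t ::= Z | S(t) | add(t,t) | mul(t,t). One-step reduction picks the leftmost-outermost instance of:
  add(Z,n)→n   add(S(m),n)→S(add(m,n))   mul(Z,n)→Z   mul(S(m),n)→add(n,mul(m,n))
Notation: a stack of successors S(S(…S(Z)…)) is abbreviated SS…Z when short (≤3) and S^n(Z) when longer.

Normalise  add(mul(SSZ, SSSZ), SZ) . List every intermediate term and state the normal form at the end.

Answer: normal form = S^7(Z)  (in 18 steps)

Working:
  start: add(mul(SSZ, SSSZ), SZ)
  [1] add(add(SSSZ, mul(SZ, SSSZ)), SZ)
  [2] add(S(add(SSZ, mul(SZ, SSSZ))), SZ)
  [3] S(add(add(SSZ, mul(SZ, SSSZ)), SZ))
  [4] S(add(S(add(SZ, mul(SZ, SSSZ))), SZ))
  [5] S(S(add(add(SZ, mul(SZ, SSSZ)), SZ)))
  [6] S(S(add(S(add(Z, mul(SZ, SSSZ))), SZ)))
  [7] S(S(S(add(add(Z, mul(SZ, SSSZ)), SZ))))
  [8] S(S(S(add(mul(SZ, SSSZ), SZ))))
  [9] S(S(S(add(add(SSSZ, mul(Z, SSSZ)), SZ))))
  [10] S(S(S(add(S(add(SSZ, mul(Z, SSSZ))), SZ))))
  [11] S(S(S(S(add(add(SSZ, mul(Z, SSSZ)), SZ)))))
  [12] S(S(S(S(add(S(add(SZ, mul(Z, SSSZ))), SZ)))))
  [13] S(S(S(S(S(add(add(SZ, mul(Z, SSSZ)), SZ))))))
  [14] S(S(S(S(S(add(S(add(Z, mul(Z, SSSZ))), SZ))))))
  [15] S(S(S(S(S(S(add(add(Z, mul(Z, SSSZ)), SZ)))))))
  [16] S(S(S(S(S(S(add(mul(Z, SSSZ), SZ)))))))
  [17] S(S(S(S(S(S(add(Z, SZ)))))))
  [18] S^7(Z)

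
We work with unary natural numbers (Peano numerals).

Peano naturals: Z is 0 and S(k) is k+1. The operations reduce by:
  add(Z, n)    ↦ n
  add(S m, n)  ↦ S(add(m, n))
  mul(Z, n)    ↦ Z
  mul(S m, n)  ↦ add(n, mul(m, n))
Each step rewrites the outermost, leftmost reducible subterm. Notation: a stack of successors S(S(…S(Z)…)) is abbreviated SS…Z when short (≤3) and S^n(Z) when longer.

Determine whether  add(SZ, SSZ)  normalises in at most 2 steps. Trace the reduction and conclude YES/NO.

Answer: YES — reaches normal form SSSZ in 2 ≤ 2 steps

Reduction:
  start: add(SZ, SSZ)
  →1  S(add(Z, SSZ))
  →2  SSSZ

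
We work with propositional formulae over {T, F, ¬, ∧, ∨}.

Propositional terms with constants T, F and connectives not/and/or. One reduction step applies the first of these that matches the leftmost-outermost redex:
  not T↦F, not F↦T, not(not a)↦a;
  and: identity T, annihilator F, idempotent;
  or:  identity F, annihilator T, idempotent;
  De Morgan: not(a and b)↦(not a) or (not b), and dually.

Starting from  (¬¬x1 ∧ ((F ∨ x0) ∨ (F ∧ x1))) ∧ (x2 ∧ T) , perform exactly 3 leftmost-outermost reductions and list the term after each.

Answer: after 3 steps: (x1 ∧ (x0 ∨ F)) ∧ (x2 ∧ T)

Derivation:
  start: (¬¬x1 ∧ ((F ∨ x0) ∨ (F ∧ x1))) ∧ (x2 ∧ T)
  step 1: (x1 ∧ ((F ∨ x0) ∨ (F ∧ x1))) ∧ (x2 ∧ T)
  step 2: (x1 ∧ (x0 ∨ (F ∧ x1))) ∧ (x2 ∧ T)
  step 3: (x1 ∧ (x0 ∨ F)) ∧ (x2 ∧ T)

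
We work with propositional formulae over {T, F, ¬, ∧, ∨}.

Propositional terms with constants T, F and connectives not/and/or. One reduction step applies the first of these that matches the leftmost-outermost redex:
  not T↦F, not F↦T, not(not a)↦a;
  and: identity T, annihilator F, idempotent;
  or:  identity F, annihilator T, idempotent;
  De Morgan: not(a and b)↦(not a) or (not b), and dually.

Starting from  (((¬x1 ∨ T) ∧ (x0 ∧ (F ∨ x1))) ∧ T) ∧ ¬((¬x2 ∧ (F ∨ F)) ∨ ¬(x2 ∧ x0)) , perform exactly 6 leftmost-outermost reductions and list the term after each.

  start: (((¬x1 ∨ T) ∧ (x0 ∧ (F ∨ x1))) ∧ T) ∧ ¬((¬x2 ∧ (F ∨ F)) ∨ ¬(x2 ∧ x0))
  step 1: ((¬x1 ∨ T) ∧ (x0 ∧ (F ∨ x1))) ∧ ¬((¬x2 ∧ (F ∨ F)) ∨ ¬(x2 ∧ x0))
  step 2: (T ∧ (x0 ∧ (F ∨ x1))) ∧ ¬((¬x2 ∧ (F ∨ F)) ∨ ¬(x2 ∧ x0))
  step 3: (x0 ∧ (F ∨ x1)) ∧ ¬((¬x2 ∧ (F ∨ F)) ∨ ¬(x2 ∧ x0))
  step 4: (x0 ∧ x1) ∧ ¬((¬x2 ∧ (F ∨ F)) ∨ ¬(x2 ∧ x0))
  step 5: (x0 ∧ x1) ∧ (¬(¬x2 ∧ (F ∨ F)) ∧ ¬¬(x2 ∧ x0))
  step 6: (x0 ∧ x1) ∧ ((¬¬x2 ∨ ¬(F ∨ F)) ∧ ¬¬(x2 ∧ x0))

Answer: after 6 steps: (x0 ∧ x1) ∧ ((¬¬x2 ∨ ¬(F ∨ F)) ∧ ¬¬(x2 ∧ x0))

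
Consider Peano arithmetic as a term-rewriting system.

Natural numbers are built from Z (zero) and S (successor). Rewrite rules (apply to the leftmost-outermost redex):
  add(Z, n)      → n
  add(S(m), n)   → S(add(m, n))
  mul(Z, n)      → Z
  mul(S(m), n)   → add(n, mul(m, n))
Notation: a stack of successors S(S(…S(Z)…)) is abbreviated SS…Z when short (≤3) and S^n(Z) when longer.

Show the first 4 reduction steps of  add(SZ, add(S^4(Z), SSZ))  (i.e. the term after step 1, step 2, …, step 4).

Answer: after 4 steps: S(S(S(add(SSZ, SSZ))))

Working:
  start: add(SZ, add(S^4(Z), SSZ))
  step 1: S(add(Z, add(S^4(Z), SSZ)))
  step 2: S(add(S^4(Z), SSZ))
  step 3: S(S(add(SSSZ, SSZ)))
  step 4: S(S(S(add(SSZ, SSZ))))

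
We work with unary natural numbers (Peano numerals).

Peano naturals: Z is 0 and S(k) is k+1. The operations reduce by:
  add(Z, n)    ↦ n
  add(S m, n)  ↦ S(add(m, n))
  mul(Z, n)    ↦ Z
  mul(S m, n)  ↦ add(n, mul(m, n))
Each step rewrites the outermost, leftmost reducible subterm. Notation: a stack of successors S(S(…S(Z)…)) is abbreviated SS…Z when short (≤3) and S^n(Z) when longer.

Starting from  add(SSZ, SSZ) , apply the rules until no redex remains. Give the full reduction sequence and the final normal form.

  start: add(SSZ, SSZ)
  →1  S(add(SZ, SSZ))
  →2  S(S(add(Z, SSZ)))
  →3  S^4(Z)

Answer: normal form = S^4(Z)  (in 3 steps)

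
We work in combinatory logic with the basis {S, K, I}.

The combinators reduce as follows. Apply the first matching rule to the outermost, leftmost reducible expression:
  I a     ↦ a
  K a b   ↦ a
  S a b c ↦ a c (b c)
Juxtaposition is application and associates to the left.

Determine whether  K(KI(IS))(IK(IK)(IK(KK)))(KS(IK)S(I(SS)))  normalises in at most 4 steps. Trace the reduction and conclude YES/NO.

Answer: NO — after 4 steps the term is SS(I(SS)), not yet normal

Derivation:
  start: K(KI(IS))(IK(IK)(IK(KK)))(KS(IK)S(I(SS)))
  [1] KI(IS)(KS(IK)S(I(SS)))
  [2] I(KS(IK)S(I(SS)))
  [3] KS(IK)S(I(SS))
  [4] SS(I(SS))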